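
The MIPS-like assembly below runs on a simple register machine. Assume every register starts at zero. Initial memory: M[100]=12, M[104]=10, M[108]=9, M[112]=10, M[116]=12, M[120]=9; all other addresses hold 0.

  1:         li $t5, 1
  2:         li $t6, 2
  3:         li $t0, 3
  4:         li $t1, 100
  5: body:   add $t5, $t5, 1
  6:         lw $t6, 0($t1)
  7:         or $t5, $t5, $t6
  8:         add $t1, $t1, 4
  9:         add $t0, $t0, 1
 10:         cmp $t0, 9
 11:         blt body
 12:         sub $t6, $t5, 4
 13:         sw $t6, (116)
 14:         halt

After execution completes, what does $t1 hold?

124

$t5=1
$t6=2
$t0=3
$t1=100
$t5=1+1=2
$t6=M[100]=12
$t5=2|12=14
$t1=100+4=104
$t0=3+1=4
cmp $t0, 9  (cmp 4,9)
blt body: taken
$t5=14+1=15
$t6=M[104]=10
$t5=15|10=15
$t1=104+4=108
$t0=4+1=5
cmp $t0, 9  (cmp 5,9)
blt body: taken
$t5=15+1=16
$t6=M[108]=9
$t5=16|9=25
$t1=108+4=112
$t0=5+1=6
cmp $t0, 9  (cmp 6,9)
blt body: taken
$t5=25+1=26
$t6=M[112]=10
$t5=26|10=26
$t1=112+4=116
$t0=6+1=7
cmp $t0, 9  (cmp 7,9)
blt body: taken
$t5=26+1=27
$t6=M[116]=12
$t5=27|12=31
$t1=116+4=120
$t0=7+1=8
cmp $t0, 9  (cmp 8,9)
blt body: taken
$t5=31+1=32
$t6=M[120]=9
$t5=32|9=41
$t1=120+4=124
$t0=8+1=9
cmp $t0, 9  (cmp 9,9)
blt body: not taken
$t6=41-4=37
sw $t6, (116) → M[116]=37
halt.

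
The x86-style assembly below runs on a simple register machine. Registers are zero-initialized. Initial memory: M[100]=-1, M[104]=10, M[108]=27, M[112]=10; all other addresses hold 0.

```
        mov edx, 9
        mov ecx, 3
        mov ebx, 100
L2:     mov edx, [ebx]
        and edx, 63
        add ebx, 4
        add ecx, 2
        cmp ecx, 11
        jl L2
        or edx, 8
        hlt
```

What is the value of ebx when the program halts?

edx=9
ecx=3
ebx=100
edx=M[100]=-1
edx=(-1)&63=63
ebx=100+4=104
ecx=3+2=5
cmp ecx, 11  (cmp 5,11)
jl L2: taken
edx=M[104]=10
edx=10&63=10
ebx=104+4=108
ecx=5+2=7
cmp ecx, 11  (cmp 7,11)
jl L2: taken
edx=M[108]=27
edx=27&63=27
ebx=108+4=112
ecx=7+2=9
cmp ecx, 11  (cmp 9,11)
jl L2: taken
edx=M[112]=10
edx=10&63=10
ebx=112+4=116
ecx=9+2=11
cmp ecx, 11  (cmp 11,11)
jl L2: not taken
edx=10|8=10
halt.

116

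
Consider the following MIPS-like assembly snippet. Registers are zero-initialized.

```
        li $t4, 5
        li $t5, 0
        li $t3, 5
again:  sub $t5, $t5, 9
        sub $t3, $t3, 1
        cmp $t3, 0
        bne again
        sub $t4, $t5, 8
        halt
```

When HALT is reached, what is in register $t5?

$t4=5
$t5=0
$t3=5
$t5=0-9=-9
$t3=5-1=4
cmp $t3, 0  (cmp 4,0)
bne again: taken
$t5=(-9)-9=-18
$t3=4-1=3
cmp $t3, 0  (cmp 3,0)
bne again: taken
$t5=(-18)-9=-27
$t3=3-1=2
cmp $t3, 0  (cmp 2,0)
bne again: taken
$t5=(-27)-9=-36
$t3=2-1=1
cmp $t3, 0  (cmp 1,0)
bne again: taken
$t5=(-36)-9=-45
$t3=1-1=0
cmp $t3, 0  (cmp 0,0)
bne again: not taken
$t4=(-45)-8=-53
halt.

-45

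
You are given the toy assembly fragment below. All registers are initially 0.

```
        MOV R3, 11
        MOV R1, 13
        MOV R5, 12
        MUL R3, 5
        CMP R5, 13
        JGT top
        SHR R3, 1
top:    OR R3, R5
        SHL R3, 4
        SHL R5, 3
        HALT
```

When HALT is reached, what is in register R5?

96

after MOV R3, 11: R3=11
after MOV R1, 13: R1=13
after MOV R5, 12: R5=12
after MUL R3, 5: R3=11*5=55
CMP R5, 13  (cmp 12,13)
JGT top: not taken
after SHR R3, 1: R3=55>>1=27
after OR R3, R5: R3=27|12=31
after SHL R3, 4: R3=31<<4=496
after SHL R5, 3: R5=12<<3=96
halt.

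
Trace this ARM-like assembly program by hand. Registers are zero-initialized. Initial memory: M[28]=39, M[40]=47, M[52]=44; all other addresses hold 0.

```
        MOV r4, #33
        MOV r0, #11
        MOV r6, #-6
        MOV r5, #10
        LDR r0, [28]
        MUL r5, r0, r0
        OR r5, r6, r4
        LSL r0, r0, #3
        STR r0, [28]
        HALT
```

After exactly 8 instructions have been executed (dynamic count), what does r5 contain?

-5

MOV r4, #33 → r4=33
MOV r0, #11 → r0=11
MOV r6, #-6 → r6=-6
MOV r5, #10 → r5=10
LDR r0, [28] → r0=M[28]=39
MUL r5, r0, r0 → r5=39*39=1521
OR r5, r6, r4 → r5=(-6)|33=-5
LSL r0, r0, #3 → r0=39<<3=312
After step 8: r5 = -5.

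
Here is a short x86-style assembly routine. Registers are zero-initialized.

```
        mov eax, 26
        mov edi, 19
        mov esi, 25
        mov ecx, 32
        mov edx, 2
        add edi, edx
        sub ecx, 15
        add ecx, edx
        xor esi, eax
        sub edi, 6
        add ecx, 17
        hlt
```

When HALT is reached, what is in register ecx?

mov eax, 26 → eax=26
mov edi, 19 → edi=19
mov esi, 25 → esi=25
mov ecx, 32 → ecx=32
mov edx, 2 → edx=2
add edi, edx → edi=19+2=21
sub ecx, 15 → ecx=32-15=17
add ecx, edx → ecx=17+2=19
xor esi, eax → esi=25^26=3
sub edi, 6 → edi=21-6=15
add ecx, 17 → ecx=19+17=36
halt.

36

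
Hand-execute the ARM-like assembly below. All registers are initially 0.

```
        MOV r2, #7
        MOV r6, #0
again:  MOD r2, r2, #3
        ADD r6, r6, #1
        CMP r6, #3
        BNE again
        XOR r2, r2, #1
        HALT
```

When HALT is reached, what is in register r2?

0

r2=7
r6=0
r2=7%3=1
r6=0+1=1
CMP r6, #3  (cmp 1,3)
BNE again: taken
r2=1%3=1
r6=1+1=2
CMP r6, #3  (cmp 2,3)
BNE again: taken
r2=1%3=1
r6=2+1=3
CMP r6, #3  (cmp 3,3)
BNE again: not taken
r2=1^1=0
halt.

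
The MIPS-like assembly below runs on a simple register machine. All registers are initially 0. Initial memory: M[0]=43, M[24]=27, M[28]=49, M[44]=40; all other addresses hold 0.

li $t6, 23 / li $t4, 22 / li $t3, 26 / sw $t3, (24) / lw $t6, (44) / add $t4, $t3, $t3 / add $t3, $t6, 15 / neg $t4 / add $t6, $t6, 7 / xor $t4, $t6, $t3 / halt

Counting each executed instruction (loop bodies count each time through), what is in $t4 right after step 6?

52

$t6=23
$t4=22
$t3=26
sw $t3, (24) → M[24]=26
$t6=M[44]=40
$t4=26+26=52
After step 6: $t4 = 52.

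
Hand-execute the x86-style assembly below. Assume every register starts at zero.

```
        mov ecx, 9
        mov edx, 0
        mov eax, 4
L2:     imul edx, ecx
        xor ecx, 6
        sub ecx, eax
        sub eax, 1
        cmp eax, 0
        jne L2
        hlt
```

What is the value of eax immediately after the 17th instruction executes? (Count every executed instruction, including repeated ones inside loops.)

after mov ecx, 9: ecx=9
after mov edx, 0: edx=0
after mov eax, 4: eax=4
after imul edx, ecx: edx=0*9=0
after xor ecx, 6: ecx=9^6=15
after sub ecx, eax: ecx=15-4=11
after sub eax, 1: eax=4-1=3
cmp eax, 0  (cmp 3,0)
jne L2: taken
after imul edx, ecx: edx=0*11=0
after xor ecx, 6: ecx=11^6=13
after sub ecx, eax: ecx=13-3=10
after sub eax, 1: eax=3-1=2
cmp eax, 0  (cmp 2,0)
jne L2: taken
after imul edx, ecx: edx=0*10=0
after xor ecx, 6: ecx=10^6=12
After step 17: eax = 2.

2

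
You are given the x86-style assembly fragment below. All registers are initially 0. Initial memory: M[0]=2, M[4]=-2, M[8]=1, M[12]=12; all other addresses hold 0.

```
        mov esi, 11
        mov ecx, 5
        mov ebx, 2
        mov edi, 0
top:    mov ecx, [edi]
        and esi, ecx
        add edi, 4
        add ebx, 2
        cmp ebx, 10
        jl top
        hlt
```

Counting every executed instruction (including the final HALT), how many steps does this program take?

esi=11
ecx=5
ebx=2
edi=0
ecx=M[0]=2
esi=11&2=2
edi=0+4=4
ebx=2+2=4
cmp ebx, 10  (cmp 4,10)
jl top: taken
ecx=M[4]=-2
esi=2&(-2)=2
edi=4+4=8
ebx=4+2=6
cmp ebx, 10  (cmp 6,10)
jl top: taken
ecx=M[8]=1
esi=2&1=0
edi=8+4=12
ebx=6+2=8
cmp ebx, 10  (cmp 8,10)
jl top: taken
ecx=M[12]=12
esi=0&12=0
edi=12+4=16
ebx=8+2=10
cmp ebx, 10  (cmp 10,10)
jl top: not taken
halt.
Total executed instructions: 29.

29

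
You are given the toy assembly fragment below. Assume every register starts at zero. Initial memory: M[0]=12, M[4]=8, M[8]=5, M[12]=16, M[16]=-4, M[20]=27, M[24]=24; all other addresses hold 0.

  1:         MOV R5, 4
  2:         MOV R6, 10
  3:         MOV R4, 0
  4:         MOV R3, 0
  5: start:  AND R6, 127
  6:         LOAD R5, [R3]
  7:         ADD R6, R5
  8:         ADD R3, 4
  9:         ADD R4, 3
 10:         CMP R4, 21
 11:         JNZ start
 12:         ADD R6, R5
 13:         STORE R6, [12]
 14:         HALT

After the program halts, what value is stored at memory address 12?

R5=4
R6=10
R4=0
R3=0
R6=10&127=10
R5=M[0]=12
R6=10+12=22
R3=0+4=4
R4=0+3=3
CMP R4, 21  (cmp 3,21)
JNZ start: taken
R6=22&127=22
R5=M[4]=8
R6=22+8=30
R3=4+4=8
R4=3+3=6
CMP R4, 21  (cmp 6,21)
JNZ start: taken
R6=30&127=30
R5=M[8]=5
R6=30+5=35
R3=8+4=12
R4=6+3=9
CMP R4, 21  (cmp 9,21)
JNZ start: taken
R6=35&127=35
R5=M[12]=16
R6=35+16=51
R3=12+4=16
R4=9+3=12
CMP R4, 21  (cmp 12,21)
JNZ start: taken
R6=51&127=51
R5=M[16]=-4
R6=51+(-4)=47
R3=16+4=20
R4=12+3=15
CMP R4, 21  (cmp 15,21)
JNZ start: taken
R6=47&127=47
R5=M[20]=27
R6=47+27=74
R3=20+4=24
R4=15+3=18
CMP R4, 21  (cmp 18,21)
JNZ start: taken
R6=74&127=74
R5=M[24]=24
R6=74+24=98
R3=24+4=28
R4=18+3=21
CMP R4, 21  (cmp 21,21)
JNZ start: not taken
R6=98+24=122
STORE R6, [12] → M[12]=122
halt.

122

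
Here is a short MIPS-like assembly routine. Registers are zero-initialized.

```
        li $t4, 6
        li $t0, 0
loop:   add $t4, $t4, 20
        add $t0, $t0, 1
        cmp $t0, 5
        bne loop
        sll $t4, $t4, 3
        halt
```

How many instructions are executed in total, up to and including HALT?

24

after li $t4, 6: $t4=6
after li $t0, 0: $t0=0
after add $t4, $t4, 20: $t4=6+20=26
after add $t0, $t0, 1: $t0=0+1=1
cmp $t0, 5  (cmp 1,5)
bne loop: taken
after add $t4, $t4, 20: $t4=26+20=46
after add $t0, $t0, 1: $t0=1+1=2
cmp $t0, 5  (cmp 2,5)
bne loop: taken
after add $t4, $t4, 20: $t4=46+20=66
after add $t0, $t0, 1: $t0=2+1=3
cmp $t0, 5  (cmp 3,5)
bne loop: taken
after add $t4, $t4, 20: $t4=66+20=86
after add $t0, $t0, 1: $t0=3+1=4
cmp $t0, 5  (cmp 4,5)
bne loop: taken
after add $t4, $t4, 20: $t4=86+20=106
after add $t0, $t0, 1: $t0=4+1=5
cmp $t0, 5  (cmp 5,5)
bne loop: not taken
after sll $t4, $t4, 3: $t4=106<<3=848
halt.
Total executed instructions: 24.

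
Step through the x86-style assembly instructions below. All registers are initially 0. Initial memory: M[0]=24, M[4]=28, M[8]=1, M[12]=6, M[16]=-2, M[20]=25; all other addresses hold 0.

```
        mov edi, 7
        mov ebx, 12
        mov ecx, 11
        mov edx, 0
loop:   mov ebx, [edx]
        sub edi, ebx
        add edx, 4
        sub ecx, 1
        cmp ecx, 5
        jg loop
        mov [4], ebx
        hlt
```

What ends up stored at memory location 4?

mov edi, 7 → edi=7
mov ebx, 12 → ebx=12
mov ecx, 11 → ecx=11
mov edx, 0 → edx=0
mov ebx, [edx] → ebx=M[0]=24
sub edi, ebx → edi=7-24=-17
add edx, 4 → edx=0+4=4
sub ecx, 1 → ecx=11-1=10
cmp ecx, 5  (cmp 10,5)
jg loop: taken
mov ebx, [edx] → ebx=M[4]=28
sub edi, ebx → edi=(-17)-28=-45
add edx, 4 → edx=4+4=8
sub ecx, 1 → ecx=10-1=9
cmp ecx, 5  (cmp 9,5)
jg loop: taken
mov ebx, [edx] → ebx=M[8]=1
sub edi, ebx → edi=(-45)-1=-46
add edx, 4 → edx=8+4=12
sub ecx, 1 → ecx=9-1=8
cmp ecx, 5  (cmp 8,5)
jg loop: taken
mov ebx, [edx] → ebx=M[12]=6
sub edi, ebx → edi=(-46)-6=-52
add edx, 4 → edx=12+4=16
sub ecx, 1 → ecx=8-1=7
cmp ecx, 5  (cmp 7,5)
jg loop: taken
mov ebx, [edx] → ebx=M[16]=-2
sub edi, ebx → edi=(-52)-(-2)=-50
add edx, 4 → edx=16+4=20
sub ecx, 1 → ecx=7-1=6
cmp ecx, 5  (cmp 6,5)
jg loop: taken
mov ebx, [edx] → ebx=M[20]=25
sub edi, ebx → edi=(-50)-25=-75
add edx, 4 → edx=20+4=24
sub ecx, 1 → ecx=6-1=5
cmp ecx, 5  (cmp 5,5)
jg loop: not taken
mov [4], ebx → M[4]=25
halt.

25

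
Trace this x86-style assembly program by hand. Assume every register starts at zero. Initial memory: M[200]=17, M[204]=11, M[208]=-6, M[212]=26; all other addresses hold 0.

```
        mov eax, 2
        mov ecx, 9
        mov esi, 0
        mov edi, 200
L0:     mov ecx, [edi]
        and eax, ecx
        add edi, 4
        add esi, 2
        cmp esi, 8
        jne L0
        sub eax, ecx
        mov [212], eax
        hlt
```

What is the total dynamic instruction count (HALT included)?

eax=2
ecx=9
esi=0
edi=200
ecx=M[200]=17
eax=2&17=0
edi=200+4=204
esi=0+2=2
cmp esi, 8  (cmp 2,8)
jne L0: taken
ecx=M[204]=11
eax=0&11=0
edi=204+4=208
esi=2+2=4
cmp esi, 8  (cmp 4,8)
jne L0: taken
ecx=M[208]=-6
eax=0&(-6)=0
edi=208+4=212
esi=4+2=6
cmp esi, 8  (cmp 6,8)
jne L0: taken
ecx=M[212]=26
eax=0&26=0
edi=212+4=216
esi=6+2=8
cmp esi, 8  (cmp 8,8)
jne L0: not taken
eax=0-26=-26
mov [212], eax → M[212]=-26
halt.
Total executed instructions: 31.

31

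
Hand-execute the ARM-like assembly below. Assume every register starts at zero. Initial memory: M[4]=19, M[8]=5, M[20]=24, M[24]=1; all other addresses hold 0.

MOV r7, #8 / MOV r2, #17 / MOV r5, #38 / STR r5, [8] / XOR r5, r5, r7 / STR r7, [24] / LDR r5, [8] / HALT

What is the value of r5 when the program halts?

MOV r7, #8 → r7=8
MOV r2, #17 → r2=17
MOV r5, #38 → r5=38
STR r5, [8] → M[8]=38
XOR r5, r5, r7 → r5=38^8=46
STR r7, [24] → M[24]=8
LDR r5, [8] → r5=M[8]=38
halt.

38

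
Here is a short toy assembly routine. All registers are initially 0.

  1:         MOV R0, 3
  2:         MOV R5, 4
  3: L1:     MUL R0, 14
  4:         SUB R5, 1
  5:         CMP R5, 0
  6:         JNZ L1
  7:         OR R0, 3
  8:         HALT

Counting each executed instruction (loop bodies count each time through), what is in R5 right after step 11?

MOV R0, 3 → R0=3
MOV R5, 4 → R5=4
MUL R0, 14 → R0=3*14=42
SUB R5, 1 → R5=4-1=3
CMP R5, 0  (cmp 3,0)
JNZ L1: taken
MUL R0, 14 → R0=42*14=588
SUB R5, 1 → R5=3-1=2
CMP R5, 0  (cmp 2,0)
JNZ L1: taken
MUL R0, 14 → R0=588*14=8232
After step 11: R5 = 2.

2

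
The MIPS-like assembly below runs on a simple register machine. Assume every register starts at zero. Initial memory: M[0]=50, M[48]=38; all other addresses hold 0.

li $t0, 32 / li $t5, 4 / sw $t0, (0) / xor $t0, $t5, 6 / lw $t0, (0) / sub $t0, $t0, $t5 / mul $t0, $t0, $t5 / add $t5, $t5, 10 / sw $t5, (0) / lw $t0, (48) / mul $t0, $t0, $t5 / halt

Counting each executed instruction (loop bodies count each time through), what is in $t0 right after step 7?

li $t0, 32 → $t0=32
li $t5, 4 → $t5=4
sw $t0, (0) → M[0]=32
xor $t0, $t5, 6 → $t0=4^6=2
lw $t0, (0) → $t0=M[0]=32
sub $t0, $t0, $t5 → $t0=32-4=28
mul $t0, $t0, $t5 → $t0=28*4=112
After step 7: $t0 = 112.

112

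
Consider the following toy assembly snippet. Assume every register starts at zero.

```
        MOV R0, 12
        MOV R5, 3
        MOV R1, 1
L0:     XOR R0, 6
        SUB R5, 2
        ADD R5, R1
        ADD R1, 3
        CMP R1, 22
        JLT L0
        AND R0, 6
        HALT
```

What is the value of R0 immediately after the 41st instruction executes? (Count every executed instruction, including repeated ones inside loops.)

10

MOV R0, 12 → R0=12
MOV R5, 3 → R5=3
MOV R1, 1 → R1=1
XOR R0, 6 → R0=12^6=10
SUB R5, 2 → R5=3-2=1
ADD R5, R1 → R5=1+1=2
ADD R1, 3 → R1=1+3=4
CMP R1, 22  (cmp 4,22)
JLT L0: taken
XOR R0, 6 → R0=10^6=12
SUB R5, 2 → R5=2-2=0
ADD R5, R1 → R5=0+4=4
ADD R1, 3 → R1=4+3=7
CMP R1, 22  (cmp 7,22)
JLT L0: taken
XOR R0, 6 → R0=12^6=10
SUB R5, 2 → R5=4-2=2
ADD R5, R1 → R5=2+7=9
ADD R1, 3 → R1=7+3=10
CMP R1, 22  (cmp 10,22)
JLT L0: taken
XOR R0, 6 → R0=10^6=12
SUB R5, 2 → R5=9-2=7
ADD R5, R1 → R5=7+10=17
ADD R1, 3 → R1=10+3=13
CMP R1, 22  (cmp 13,22)
JLT L0: taken
XOR R0, 6 → R0=12^6=10
SUB R5, 2 → R5=17-2=15
ADD R5, R1 → R5=15+13=28
ADD R1, 3 → R1=13+3=16
CMP R1, 22  (cmp 16,22)
JLT L0: taken
XOR R0, 6 → R0=10^6=12
SUB R5, 2 → R5=28-2=26
ADD R5, R1 → R5=26+16=42
ADD R1, 3 → R1=16+3=19
CMP R1, 22  (cmp 19,22)
JLT L0: taken
XOR R0, 6 → R0=12^6=10
SUB R5, 2 → R5=42-2=40
After step 41: R0 = 10.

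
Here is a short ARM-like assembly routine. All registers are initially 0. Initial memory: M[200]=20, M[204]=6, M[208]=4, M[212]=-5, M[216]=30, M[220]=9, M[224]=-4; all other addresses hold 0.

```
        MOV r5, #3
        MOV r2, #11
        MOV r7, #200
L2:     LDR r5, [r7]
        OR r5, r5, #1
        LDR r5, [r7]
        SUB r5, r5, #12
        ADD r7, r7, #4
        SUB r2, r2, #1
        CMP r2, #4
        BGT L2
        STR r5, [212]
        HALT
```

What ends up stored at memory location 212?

-16

MOV r5, #3 → r5=3
MOV r2, #11 → r2=11
MOV r7, #200 → r7=200
LDR r5, [r7] → r5=M[200]=20
OR r5, r5, #1 → r5=20|1=21
LDR r5, [r7] → r5=M[200]=20
SUB r5, r5, #12 → r5=20-12=8
ADD r7, r7, #4 → r7=200+4=204
SUB r2, r2, #1 → r2=11-1=10
CMP r2, #4  (cmp 10,4)
BGT L2: taken
LDR r5, [r7] → r5=M[204]=6
OR r5, r5, #1 → r5=6|1=7
LDR r5, [r7] → r5=M[204]=6
SUB r5, r5, #12 → r5=6-12=-6
ADD r7, r7, #4 → r7=204+4=208
SUB r2, r2, #1 → r2=10-1=9
CMP r2, #4  (cmp 9,4)
BGT L2: taken
LDR r5, [r7] → r5=M[208]=4
OR r5, r5, #1 → r5=4|1=5
LDR r5, [r7] → r5=M[208]=4
SUB r5, r5, #12 → r5=4-12=-8
ADD r7, r7, #4 → r7=208+4=212
SUB r2, r2, #1 → r2=9-1=8
CMP r2, #4  (cmp 8,4)
BGT L2: taken
LDR r5, [r7] → r5=M[212]=-5
OR r5, r5, #1 → r5=(-5)|1=-5
LDR r5, [r7] → r5=M[212]=-5
SUB r5, r5, #12 → r5=(-5)-12=-17
ADD r7, r7, #4 → r7=212+4=216
SUB r2, r2, #1 → r2=8-1=7
CMP r2, #4  (cmp 7,4)
BGT L2: taken
LDR r5, [r7] → r5=M[216]=30
OR r5, r5, #1 → r5=30|1=31
LDR r5, [r7] → r5=M[216]=30
SUB r5, r5, #12 → r5=30-12=18
ADD r7, r7, #4 → r7=216+4=220
SUB r2, r2, #1 → r2=7-1=6
CMP r2, #4  (cmp 6,4)
BGT L2: taken
LDR r5, [r7] → r5=M[220]=9
OR r5, r5, #1 → r5=9|1=9
LDR r5, [r7] → r5=M[220]=9
SUB r5, r5, #12 → r5=9-12=-3
ADD r7, r7, #4 → r7=220+4=224
SUB r2, r2, #1 → r2=6-1=5
CMP r2, #4  (cmp 5,4)
BGT L2: taken
LDR r5, [r7] → r5=M[224]=-4
OR r5, r5, #1 → r5=(-4)|1=-3
LDR r5, [r7] → r5=M[224]=-4
SUB r5, r5, #12 → r5=(-4)-12=-16
ADD r7, r7, #4 → r7=224+4=228
SUB r2, r2, #1 → r2=5-1=4
CMP r2, #4  (cmp 4,4)
BGT L2: not taken
STR r5, [212] → M[212]=-16
halt.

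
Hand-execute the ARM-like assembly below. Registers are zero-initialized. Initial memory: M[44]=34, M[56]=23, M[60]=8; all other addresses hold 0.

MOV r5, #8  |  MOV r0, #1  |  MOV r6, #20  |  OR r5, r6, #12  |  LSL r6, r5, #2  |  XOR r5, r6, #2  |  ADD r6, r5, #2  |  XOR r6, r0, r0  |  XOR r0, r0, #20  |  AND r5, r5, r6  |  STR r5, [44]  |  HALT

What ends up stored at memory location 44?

0

r5=8
r0=1
r6=20
r5=20|12=28
r6=28<<2=112
r5=112^2=114
r6=114+2=116
r6=1^1=0
r0=1^20=21
r5=114&0=0
STR r5, [44] → M[44]=0
halt.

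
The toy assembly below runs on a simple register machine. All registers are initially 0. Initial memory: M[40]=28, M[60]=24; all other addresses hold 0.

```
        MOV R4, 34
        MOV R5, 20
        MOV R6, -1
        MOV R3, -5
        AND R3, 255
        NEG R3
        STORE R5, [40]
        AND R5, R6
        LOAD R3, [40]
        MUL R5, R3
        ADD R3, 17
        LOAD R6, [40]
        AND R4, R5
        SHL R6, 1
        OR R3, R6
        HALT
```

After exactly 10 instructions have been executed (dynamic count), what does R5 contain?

MOV R4, 34 → R4=34
MOV R5, 20 → R5=20
MOV R6, -1 → R6=-1
MOV R3, -5 → R3=-5
AND R3, 255 → R3=(-5)&255=251
NEG R3 → R3=-(251)=-251
STORE R5, [40] → M[40]=20
AND R5, R6 → R5=20&(-1)=20
LOAD R3, [40] → R3=M[40]=20
MUL R5, R3 → R5=20*20=400
After step 10: R5 = 400.

400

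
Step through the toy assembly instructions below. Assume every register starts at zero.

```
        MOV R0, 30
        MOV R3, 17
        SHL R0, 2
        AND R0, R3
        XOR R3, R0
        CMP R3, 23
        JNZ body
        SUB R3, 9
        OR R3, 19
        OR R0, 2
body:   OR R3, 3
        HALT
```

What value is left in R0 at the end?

after MOV R0, 30: R0=30
after MOV R3, 17: R3=17
after SHL R0, 2: R0=30<<2=120
after AND R0, R3: R0=120&17=16
after XOR R3, R0: R3=17^16=1
CMP R3, 23  (cmp 1,23)
JNZ body: taken
after OR R3, 3: R3=1|3=3
halt.

16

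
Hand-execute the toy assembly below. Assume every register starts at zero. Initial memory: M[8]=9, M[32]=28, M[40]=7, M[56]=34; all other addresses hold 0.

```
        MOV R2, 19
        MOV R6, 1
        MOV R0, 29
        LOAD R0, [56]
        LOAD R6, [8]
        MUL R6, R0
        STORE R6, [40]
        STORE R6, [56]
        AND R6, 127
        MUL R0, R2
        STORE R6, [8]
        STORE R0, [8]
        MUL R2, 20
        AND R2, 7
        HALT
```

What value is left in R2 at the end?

4

after MOV R2, 19: R2=19
after MOV R6, 1: R6=1
after MOV R0, 29: R0=29
after LOAD R0, [56]: R0=M[56]=34
after LOAD R6, [8]: R6=M[8]=9
after MUL R6, R0: R6=9*34=306
STORE R6, [40] → M[40]=306
STORE R6, [56] → M[56]=306
after AND R6, 127: R6=306&127=50
after MUL R0, R2: R0=34*19=646
STORE R6, [8] → M[8]=50
STORE R0, [8] → M[8]=646
after MUL R2, 20: R2=19*20=380
after AND R2, 7: R2=380&7=4
halt.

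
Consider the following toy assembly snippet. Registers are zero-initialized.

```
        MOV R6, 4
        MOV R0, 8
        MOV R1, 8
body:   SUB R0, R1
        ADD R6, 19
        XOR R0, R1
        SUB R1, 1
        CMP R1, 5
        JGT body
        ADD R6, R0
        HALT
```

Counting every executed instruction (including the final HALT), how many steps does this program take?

23

after MOV R6, 4: R6=4
after MOV R0, 8: R0=8
after MOV R1, 8: R1=8
after SUB R0, R1: R0=8-8=0
after ADD R6, 19: R6=4+19=23
after XOR R0, R1: R0=0^8=8
after SUB R1, 1: R1=8-1=7
CMP R1, 5  (cmp 7,5)
JGT body: taken
after SUB R0, R1: R0=8-7=1
after ADD R6, 19: R6=23+19=42
after XOR R0, R1: R0=1^7=6
after SUB R1, 1: R1=7-1=6
CMP R1, 5  (cmp 6,5)
JGT body: taken
after SUB R0, R1: R0=6-6=0
after ADD R6, 19: R6=42+19=61
after XOR R0, R1: R0=0^6=6
after SUB R1, 1: R1=6-1=5
CMP R1, 5  (cmp 5,5)
JGT body: not taken
after ADD R6, R0: R6=61+6=67
halt.
Total executed instructions: 23.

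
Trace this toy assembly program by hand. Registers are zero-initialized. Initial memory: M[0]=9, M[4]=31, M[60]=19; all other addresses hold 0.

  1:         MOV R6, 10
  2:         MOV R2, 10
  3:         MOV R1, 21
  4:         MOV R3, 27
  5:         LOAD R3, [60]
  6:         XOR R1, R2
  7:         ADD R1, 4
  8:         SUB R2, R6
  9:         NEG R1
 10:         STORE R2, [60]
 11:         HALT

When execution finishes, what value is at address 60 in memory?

after MOV R6, 10: R6=10
after MOV R2, 10: R2=10
after MOV R1, 21: R1=21
after MOV R3, 27: R3=27
after LOAD R3, [60]: R3=M[60]=19
after XOR R1, R2: R1=21^10=31
after ADD R1, 4: R1=31+4=35
after SUB R2, R6: R2=10-10=0
after NEG R1: R1=-(35)=-35
STORE R2, [60] → M[60]=0
halt.

0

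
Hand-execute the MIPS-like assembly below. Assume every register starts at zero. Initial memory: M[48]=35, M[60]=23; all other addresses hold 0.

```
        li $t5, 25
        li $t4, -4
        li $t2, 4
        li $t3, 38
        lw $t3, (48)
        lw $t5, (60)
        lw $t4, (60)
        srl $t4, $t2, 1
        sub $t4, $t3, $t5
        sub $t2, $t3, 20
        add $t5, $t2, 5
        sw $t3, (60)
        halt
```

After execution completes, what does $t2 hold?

li $t5, 25 → $t5=25
li $t4, -4 → $t4=-4
li $t2, 4 → $t2=4
li $t3, 38 → $t3=38
lw $t3, (48) → $t3=M[48]=35
lw $t5, (60) → $t5=M[60]=23
lw $t4, (60) → $t4=M[60]=23
srl $t4, $t2, 1 → $t4=4>>1=2
sub $t4, $t3, $t5 → $t4=35-23=12
sub $t2, $t3, 20 → $t2=35-20=15
add $t5, $t2, 5 → $t5=15+5=20
sw $t3, (60) → M[60]=35
halt.

15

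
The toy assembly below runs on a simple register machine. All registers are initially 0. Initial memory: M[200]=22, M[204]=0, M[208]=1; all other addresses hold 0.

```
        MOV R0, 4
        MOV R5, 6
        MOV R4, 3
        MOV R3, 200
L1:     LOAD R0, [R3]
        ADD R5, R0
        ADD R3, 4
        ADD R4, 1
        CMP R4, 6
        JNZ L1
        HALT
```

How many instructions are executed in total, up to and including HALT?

23

MOV R0, 4 → R0=4
MOV R5, 6 → R5=6
MOV R4, 3 → R4=3
MOV R3, 200 → R3=200
LOAD R0, [R3] → R0=M[200]=22
ADD R5, R0 → R5=6+22=28
ADD R3, 4 → R3=200+4=204
ADD R4, 1 → R4=3+1=4
CMP R4, 6  (cmp 4,6)
JNZ L1: taken
LOAD R0, [R3] → R0=M[204]=0
ADD R5, R0 → R5=28+0=28
ADD R3, 4 → R3=204+4=208
ADD R4, 1 → R4=4+1=5
CMP R4, 6  (cmp 5,6)
JNZ L1: taken
LOAD R0, [R3] → R0=M[208]=1
ADD R5, R0 → R5=28+1=29
ADD R3, 4 → R3=208+4=212
ADD R4, 1 → R4=5+1=6
CMP R4, 6  (cmp 6,6)
JNZ L1: not taken
halt.
Total executed instructions: 23.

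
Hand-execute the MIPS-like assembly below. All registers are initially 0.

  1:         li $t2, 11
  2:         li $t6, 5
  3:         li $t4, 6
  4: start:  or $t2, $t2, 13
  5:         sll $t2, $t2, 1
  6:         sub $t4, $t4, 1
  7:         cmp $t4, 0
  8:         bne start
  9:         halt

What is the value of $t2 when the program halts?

1022

li $t2, 11 → $t2=11
li $t6, 5 → $t6=5
li $t4, 6 → $t4=6
or $t2, $t2, 13 → $t2=11|13=15
sll $t2, $t2, 1 → $t2=15<<1=30
sub $t4, $t4, 1 → $t4=6-1=5
cmp $t4, 0  (cmp 5,0)
bne start: taken
or $t2, $t2, 13 → $t2=30|13=31
sll $t2, $t2, 1 → $t2=31<<1=62
sub $t4, $t4, 1 → $t4=5-1=4
cmp $t4, 0  (cmp 4,0)
bne start: taken
or $t2, $t2, 13 → $t2=62|13=63
sll $t2, $t2, 1 → $t2=63<<1=126
sub $t4, $t4, 1 → $t4=4-1=3
cmp $t4, 0  (cmp 3,0)
bne start: taken
or $t2, $t2, 13 → $t2=126|13=127
sll $t2, $t2, 1 → $t2=127<<1=254
sub $t4, $t4, 1 → $t4=3-1=2
cmp $t4, 0  (cmp 2,0)
bne start: taken
or $t2, $t2, 13 → $t2=254|13=255
sll $t2, $t2, 1 → $t2=255<<1=510
sub $t4, $t4, 1 → $t4=2-1=1
cmp $t4, 0  (cmp 1,0)
bne start: taken
or $t2, $t2, 13 → $t2=510|13=511
sll $t2, $t2, 1 → $t2=511<<1=1022
sub $t4, $t4, 1 → $t4=1-1=0
cmp $t4, 0  (cmp 0,0)
bne start: not taken
halt.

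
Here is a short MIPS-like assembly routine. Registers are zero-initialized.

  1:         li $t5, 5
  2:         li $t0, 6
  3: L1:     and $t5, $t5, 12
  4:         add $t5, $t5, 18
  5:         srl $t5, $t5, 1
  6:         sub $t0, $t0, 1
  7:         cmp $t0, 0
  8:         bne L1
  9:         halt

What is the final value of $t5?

after li $t5, 5: $t5=5
after li $t0, 6: $t0=6
after and $t5, $t5, 12: $t5=5&12=4
after add $t5, $t5, 18: $t5=4+18=22
after srl $t5, $t5, 1: $t5=22>>1=11
after sub $t0, $t0, 1: $t0=6-1=5
cmp $t0, 0  (cmp 5,0)
bne L1: taken
after and $t5, $t5, 12: $t5=11&12=8
after add $t5, $t5, 18: $t5=8+18=26
after srl $t5, $t5, 1: $t5=26>>1=13
after sub $t0, $t0, 1: $t0=5-1=4
cmp $t0, 0  (cmp 4,0)
bne L1: taken
after and $t5, $t5, 12: $t5=13&12=12
after add $t5, $t5, 18: $t5=12+18=30
after srl $t5, $t5, 1: $t5=30>>1=15
after sub $t0, $t0, 1: $t0=4-1=3
cmp $t0, 0  (cmp 3,0)
bne L1: taken
after and $t5, $t5, 12: $t5=15&12=12
after add $t5, $t5, 18: $t5=12+18=30
after srl $t5, $t5, 1: $t5=30>>1=15
after sub $t0, $t0, 1: $t0=3-1=2
cmp $t0, 0  (cmp 2,0)
bne L1: taken
after and $t5, $t5, 12: $t5=15&12=12
after add $t5, $t5, 18: $t5=12+18=30
after srl $t5, $t5, 1: $t5=30>>1=15
after sub $t0, $t0, 1: $t0=2-1=1
cmp $t0, 0  (cmp 1,0)
bne L1: taken
after and $t5, $t5, 12: $t5=15&12=12
after add $t5, $t5, 18: $t5=12+18=30
after srl $t5, $t5, 1: $t5=30>>1=15
after sub $t0, $t0, 1: $t0=1-1=0
cmp $t0, 0  (cmp 0,0)
bne L1: not taken
halt.

15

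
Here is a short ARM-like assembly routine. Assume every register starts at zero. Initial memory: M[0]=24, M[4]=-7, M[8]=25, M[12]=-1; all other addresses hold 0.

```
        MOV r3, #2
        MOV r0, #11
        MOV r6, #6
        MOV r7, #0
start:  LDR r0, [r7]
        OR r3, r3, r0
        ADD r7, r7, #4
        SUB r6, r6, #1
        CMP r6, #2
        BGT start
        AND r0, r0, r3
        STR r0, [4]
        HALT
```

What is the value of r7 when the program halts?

16

MOV r3, #2 → r3=2
MOV r0, #11 → r0=11
MOV r6, #6 → r6=6
MOV r7, #0 → r7=0
LDR r0, [r7] → r0=M[0]=24
OR r3, r3, r0 → r3=2|24=26
ADD r7, r7, #4 → r7=0+4=4
SUB r6, r6, #1 → r6=6-1=5
CMP r6, #2  (cmp 5,2)
BGT start: taken
LDR r0, [r7] → r0=M[4]=-7
OR r3, r3, r0 → r3=26|(-7)=-5
ADD r7, r7, #4 → r7=4+4=8
SUB r6, r6, #1 → r6=5-1=4
CMP r6, #2  (cmp 4,2)
BGT start: taken
LDR r0, [r7] → r0=M[8]=25
OR r3, r3, r0 → r3=(-5)|25=-5
ADD r7, r7, #4 → r7=8+4=12
SUB r6, r6, #1 → r6=4-1=3
CMP r6, #2  (cmp 3,2)
BGT start: taken
LDR r0, [r7] → r0=M[12]=-1
OR r3, r3, r0 → r3=(-5)|(-1)=-1
ADD r7, r7, #4 → r7=12+4=16
SUB r6, r6, #1 → r6=3-1=2
CMP r6, #2  (cmp 2,2)
BGT start: not taken
AND r0, r0, r3 → r0=(-1)&(-1)=-1
STR r0, [4] → M[4]=-1
halt.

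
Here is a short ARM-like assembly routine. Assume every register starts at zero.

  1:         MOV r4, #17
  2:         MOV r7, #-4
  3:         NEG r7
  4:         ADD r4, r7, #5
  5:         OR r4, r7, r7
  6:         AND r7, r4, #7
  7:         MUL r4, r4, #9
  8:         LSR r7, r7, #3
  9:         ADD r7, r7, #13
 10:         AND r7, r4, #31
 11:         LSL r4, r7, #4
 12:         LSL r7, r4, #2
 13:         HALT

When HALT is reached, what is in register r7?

256

MOV r4, #17 → r4=17
MOV r7, #-4 → r7=-4
NEG r7 → r7=-(-4)=4
ADD r4, r7, #5 → r4=4+5=9
OR r4, r7, r7 → r4=4|4=4
AND r7, r4, #7 → r7=4&7=4
MUL r4, r4, #9 → r4=4*9=36
LSR r7, r7, #3 → r7=4>>3=0
ADD r7, r7, #13 → r7=0+13=13
AND r7, r4, #31 → r7=36&31=4
LSL r4, r7, #4 → r4=4<<4=64
LSL r7, r4, #2 → r7=64<<2=256
halt.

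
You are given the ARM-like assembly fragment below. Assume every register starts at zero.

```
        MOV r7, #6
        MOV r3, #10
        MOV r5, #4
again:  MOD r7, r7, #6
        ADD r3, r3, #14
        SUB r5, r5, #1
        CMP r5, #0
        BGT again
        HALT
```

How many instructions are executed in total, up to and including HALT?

24

after MOV r7, #6: r7=6
after MOV r3, #10: r3=10
after MOV r5, #4: r5=4
after MOD r7, r7, #6: r7=6%6=0
after ADD r3, r3, #14: r3=10+14=24
after SUB r5, r5, #1: r5=4-1=3
CMP r5, #0  (cmp 3,0)
BGT again: taken
after MOD r7, r7, #6: r7=0%6=0
after ADD r3, r3, #14: r3=24+14=38
after SUB r5, r5, #1: r5=3-1=2
CMP r5, #0  (cmp 2,0)
BGT again: taken
after MOD r7, r7, #6: r7=0%6=0
after ADD r3, r3, #14: r3=38+14=52
after SUB r5, r5, #1: r5=2-1=1
CMP r5, #0  (cmp 1,0)
BGT again: taken
after MOD r7, r7, #6: r7=0%6=0
after ADD r3, r3, #14: r3=52+14=66
after SUB r5, r5, #1: r5=1-1=0
CMP r5, #0  (cmp 0,0)
BGT again: not taken
halt.
Total executed instructions: 24.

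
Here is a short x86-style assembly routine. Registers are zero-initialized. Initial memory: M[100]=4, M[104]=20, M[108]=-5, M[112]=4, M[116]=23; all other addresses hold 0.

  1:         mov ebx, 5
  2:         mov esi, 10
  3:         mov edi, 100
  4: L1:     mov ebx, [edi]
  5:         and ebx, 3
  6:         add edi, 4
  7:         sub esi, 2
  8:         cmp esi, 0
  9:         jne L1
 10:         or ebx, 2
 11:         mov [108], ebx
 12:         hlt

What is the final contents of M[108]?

ebx=5
esi=10
edi=100
ebx=M[100]=4
ebx=4&3=0
edi=100+4=104
esi=10-2=8
cmp esi, 0  (cmp 8,0)
jne L1: taken
ebx=M[104]=20
ebx=20&3=0
edi=104+4=108
esi=8-2=6
cmp esi, 0  (cmp 6,0)
jne L1: taken
ebx=M[108]=-5
ebx=(-5)&3=3
edi=108+4=112
esi=6-2=4
cmp esi, 0  (cmp 4,0)
jne L1: taken
ebx=M[112]=4
ebx=4&3=0
edi=112+4=116
esi=4-2=2
cmp esi, 0  (cmp 2,0)
jne L1: taken
ebx=M[116]=23
ebx=23&3=3
edi=116+4=120
esi=2-2=0
cmp esi, 0  (cmp 0,0)
jne L1: not taken
ebx=3|2=3
mov [108], ebx → M[108]=3
halt.

3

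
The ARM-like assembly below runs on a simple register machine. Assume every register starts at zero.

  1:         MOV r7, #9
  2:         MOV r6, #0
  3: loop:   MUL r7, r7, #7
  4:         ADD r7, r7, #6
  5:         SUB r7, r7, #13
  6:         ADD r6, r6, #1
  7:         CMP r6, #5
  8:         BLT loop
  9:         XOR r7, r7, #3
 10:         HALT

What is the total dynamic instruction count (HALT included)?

MOV r7, #9 → r7=9
MOV r6, #0 → r6=0
MUL r7, r7, #7 → r7=9*7=63
ADD r7, r7, #6 → r7=63+6=69
SUB r7, r7, #13 → r7=69-13=56
ADD r6, r6, #1 → r6=0+1=1
CMP r6, #5  (cmp 1,5)
BLT loop: taken
MUL r7, r7, #7 → r7=56*7=392
ADD r7, r7, #6 → r7=392+6=398
SUB r7, r7, #13 → r7=398-13=385
ADD r6, r6, #1 → r6=1+1=2
CMP r6, #5  (cmp 2,5)
BLT loop: taken
MUL r7, r7, #7 → r7=385*7=2695
ADD r7, r7, #6 → r7=2695+6=2701
SUB r7, r7, #13 → r7=2701-13=2688
ADD r6, r6, #1 → r6=2+1=3
CMP r6, #5  (cmp 3,5)
BLT loop: taken
MUL r7, r7, #7 → r7=2688*7=18816
ADD r7, r7, #6 → r7=18816+6=18822
SUB r7, r7, #13 → r7=18822-13=18809
ADD r6, r6, #1 → r6=3+1=4
CMP r6, #5  (cmp 4,5)
BLT loop: taken
MUL r7, r7, #7 → r7=18809*7=131663
ADD r7, r7, #6 → r7=131663+6=131669
SUB r7, r7, #13 → r7=131669-13=131656
ADD r6, r6, #1 → r6=4+1=5
CMP r6, #5  (cmp 5,5)
BLT loop: not taken
XOR r7, r7, #3 → r7=131656^3=131659
halt.
Total executed instructions: 34.

34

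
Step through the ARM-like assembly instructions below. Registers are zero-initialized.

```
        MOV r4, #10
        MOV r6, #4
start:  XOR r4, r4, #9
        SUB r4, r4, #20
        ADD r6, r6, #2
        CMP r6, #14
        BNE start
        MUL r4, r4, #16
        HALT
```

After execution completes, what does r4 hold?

r4=10
r6=4
r4=10^9=3
r4=3-20=-17
r6=4+2=6
CMP r6, #14  (cmp 6,14)
BNE start: taken
r4=(-17)^9=-26
r4=(-26)-20=-46
r6=6+2=8
CMP r6, #14  (cmp 8,14)
BNE start: taken
r4=(-46)^9=-37
r4=(-37)-20=-57
r6=8+2=10
CMP r6, #14  (cmp 10,14)
BNE start: taken
r4=(-57)^9=-50
r4=(-50)-20=-70
r6=10+2=12
CMP r6, #14  (cmp 12,14)
BNE start: taken
r4=(-70)^9=-77
r4=(-77)-20=-97
r6=12+2=14
CMP r6, #14  (cmp 14,14)
BNE start: not taken
r4=(-97)*16=-1552
halt.

-1552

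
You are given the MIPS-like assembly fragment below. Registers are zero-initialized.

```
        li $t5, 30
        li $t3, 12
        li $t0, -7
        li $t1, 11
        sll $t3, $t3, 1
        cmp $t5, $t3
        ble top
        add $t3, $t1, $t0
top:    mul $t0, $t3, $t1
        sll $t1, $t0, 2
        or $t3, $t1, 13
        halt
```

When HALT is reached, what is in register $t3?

189

li $t5, 30 → $t5=30
li $t3, 12 → $t3=12
li $t0, -7 → $t0=-7
li $t1, 11 → $t1=11
sll $t3, $t3, 1 → $t3=12<<1=24
cmp $t5, $t3  (cmp 30,24)
ble top: not taken
add $t3, $t1, $t0 → $t3=11+(-7)=4
mul $t0, $t3, $t1 → $t0=4*11=44
sll $t1, $t0, 2 → $t1=44<<2=176
or $t3, $t1, 13 → $t3=176|13=189
halt.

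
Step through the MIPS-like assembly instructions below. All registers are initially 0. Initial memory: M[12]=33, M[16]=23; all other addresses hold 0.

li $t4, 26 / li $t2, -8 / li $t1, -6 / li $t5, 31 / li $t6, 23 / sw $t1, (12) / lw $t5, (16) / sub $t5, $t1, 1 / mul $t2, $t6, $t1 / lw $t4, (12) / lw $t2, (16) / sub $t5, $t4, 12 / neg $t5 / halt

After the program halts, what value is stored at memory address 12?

$t4=26
$t2=-8
$t1=-6
$t5=31
$t6=23
sw $t1, (12) → M[12]=-6
$t5=M[16]=23
$t5=(-6)-1=-7
$t2=23*(-6)=-138
$t4=M[12]=-6
$t2=M[16]=23
$t5=(-6)-12=-18
$t5=-(-18)=18
halt.

-6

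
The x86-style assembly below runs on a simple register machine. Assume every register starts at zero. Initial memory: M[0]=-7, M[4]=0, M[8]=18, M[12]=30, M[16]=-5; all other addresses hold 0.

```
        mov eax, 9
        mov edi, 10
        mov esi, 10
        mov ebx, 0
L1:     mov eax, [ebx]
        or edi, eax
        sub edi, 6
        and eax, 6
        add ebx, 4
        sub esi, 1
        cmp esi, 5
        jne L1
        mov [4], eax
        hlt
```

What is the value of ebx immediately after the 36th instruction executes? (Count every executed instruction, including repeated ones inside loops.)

16

after mov eax, 9: eax=9
after mov edi, 10: edi=10
after mov esi, 10: esi=10
after mov ebx, 0: ebx=0
after mov eax, [ebx]: eax=M[0]=-7
after or edi, eax: edi=10|(-7)=-5
after sub edi, 6: edi=(-5)-6=-11
after and eax, 6: eax=(-7)&6=0
after add ebx, 4: ebx=0+4=4
after sub esi, 1: esi=10-1=9
cmp esi, 5  (cmp 9,5)
jne L1: taken
after mov eax, [ebx]: eax=M[4]=0
after or edi, eax: edi=(-11)|0=-11
after sub edi, 6: edi=(-11)-6=-17
after and eax, 6: eax=0&6=0
after add ebx, 4: ebx=4+4=8
after sub esi, 1: esi=9-1=8
cmp esi, 5  (cmp 8,5)
jne L1: taken
after mov eax, [ebx]: eax=M[8]=18
after or edi, eax: edi=(-17)|18=-1
after sub edi, 6: edi=(-1)-6=-7
after and eax, 6: eax=18&6=2
after add ebx, 4: ebx=8+4=12
after sub esi, 1: esi=8-1=7
cmp esi, 5  (cmp 7,5)
jne L1: taken
after mov eax, [ebx]: eax=M[12]=30
after or edi, eax: edi=(-7)|30=-1
after sub edi, 6: edi=(-1)-6=-7
after and eax, 6: eax=30&6=6
after add ebx, 4: ebx=12+4=16
after sub esi, 1: esi=7-1=6
cmp esi, 5  (cmp 6,5)
jne L1: taken
After step 36: ebx = 16.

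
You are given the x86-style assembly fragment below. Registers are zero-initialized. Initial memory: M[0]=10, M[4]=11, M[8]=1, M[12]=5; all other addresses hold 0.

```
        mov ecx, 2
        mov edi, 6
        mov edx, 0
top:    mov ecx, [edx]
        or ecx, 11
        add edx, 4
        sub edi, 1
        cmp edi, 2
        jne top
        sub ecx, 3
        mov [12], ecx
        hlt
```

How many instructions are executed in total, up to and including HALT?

30

after mov ecx, 2: ecx=2
after mov edi, 6: edi=6
after mov edx, 0: edx=0
after mov ecx, [edx]: ecx=M[0]=10
after or ecx, 11: ecx=10|11=11
after add edx, 4: edx=0+4=4
after sub edi, 1: edi=6-1=5
cmp edi, 2  (cmp 5,2)
jne top: taken
after mov ecx, [edx]: ecx=M[4]=11
after or ecx, 11: ecx=11|11=11
after add edx, 4: edx=4+4=8
after sub edi, 1: edi=5-1=4
cmp edi, 2  (cmp 4,2)
jne top: taken
after mov ecx, [edx]: ecx=M[8]=1
after or ecx, 11: ecx=1|11=11
after add edx, 4: edx=8+4=12
after sub edi, 1: edi=4-1=3
cmp edi, 2  (cmp 3,2)
jne top: taken
after mov ecx, [edx]: ecx=M[12]=5
after or ecx, 11: ecx=5|11=15
after add edx, 4: edx=12+4=16
after sub edi, 1: edi=3-1=2
cmp edi, 2  (cmp 2,2)
jne top: not taken
after sub ecx, 3: ecx=15-3=12
mov [12], ecx → M[12]=12
halt.
Total executed instructions: 30.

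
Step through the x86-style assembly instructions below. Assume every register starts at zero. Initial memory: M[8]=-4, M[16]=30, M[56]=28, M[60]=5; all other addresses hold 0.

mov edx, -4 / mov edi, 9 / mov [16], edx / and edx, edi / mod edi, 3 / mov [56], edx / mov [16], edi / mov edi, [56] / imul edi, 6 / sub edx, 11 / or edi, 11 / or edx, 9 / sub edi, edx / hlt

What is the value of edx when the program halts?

-3

after mov edx, -4: edx=-4
after mov edi, 9: edi=9
mov [16], edx → M[16]=-4
after and edx, edi: edx=(-4)&9=8
after mod edi, 3: edi=9%3=0
mov [56], edx → M[56]=8
mov [16], edi → M[16]=0
after mov edi, [56]: edi=M[56]=8
after imul edi, 6: edi=8*6=48
after sub edx, 11: edx=8-11=-3
after or edi, 11: edi=48|11=59
after or edx, 9: edx=(-3)|9=-3
after sub edi, edx: edi=59-(-3)=62
halt.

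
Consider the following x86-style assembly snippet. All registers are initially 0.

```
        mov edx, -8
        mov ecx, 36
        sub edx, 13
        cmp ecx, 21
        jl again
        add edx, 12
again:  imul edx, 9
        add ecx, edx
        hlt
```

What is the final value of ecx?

-45

mov edx, -8 → edx=-8
mov ecx, 36 → ecx=36
sub edx, 13 → edx=(-8)-13=-21
cmp ecx, 21  (cmp 36,21)
jl again: not taken
add edx, 12 → edx=(-21)+12=-9
imul edx, 9 → edx=(-9)*9=-81
add ecx, edx → ecx=36+(-81)=-45
halt.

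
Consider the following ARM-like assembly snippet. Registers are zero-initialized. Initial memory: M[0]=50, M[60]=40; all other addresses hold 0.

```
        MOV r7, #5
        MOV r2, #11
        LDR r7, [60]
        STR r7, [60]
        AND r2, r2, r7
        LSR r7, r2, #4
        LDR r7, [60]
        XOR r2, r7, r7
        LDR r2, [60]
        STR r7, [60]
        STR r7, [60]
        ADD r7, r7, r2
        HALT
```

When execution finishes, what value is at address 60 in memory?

after MOV r7, #5: r7=5
after MOV r2, #11: r2=11
after LDR r7, [60]: r7=M[60]=40
STR r7, [60] → M[60]=40
after AND r2, r2, r7: r2=11&40=8
after LSR r7, r2, #4: r7=8>>4=0
after LDR r7, [60]: r7=M[60]=40
after XOR r2, r7, r7: r2=40^40=0
after LDR r2, [60]: r2=M[60]=40
STR r7, [60] → M[60]=40
STR r7, [60] → M[60]=40
after ADD r7, r7, r2: r7=40+40=80
halt.

40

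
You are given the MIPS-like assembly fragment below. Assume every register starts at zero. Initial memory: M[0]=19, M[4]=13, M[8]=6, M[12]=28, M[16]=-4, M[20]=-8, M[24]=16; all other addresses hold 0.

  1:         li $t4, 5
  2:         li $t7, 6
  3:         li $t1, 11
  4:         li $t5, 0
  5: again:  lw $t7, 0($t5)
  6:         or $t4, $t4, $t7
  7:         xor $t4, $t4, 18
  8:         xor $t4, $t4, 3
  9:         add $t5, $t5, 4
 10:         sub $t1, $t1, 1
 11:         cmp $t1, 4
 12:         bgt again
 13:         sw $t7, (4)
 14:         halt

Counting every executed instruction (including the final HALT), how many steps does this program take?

62

$t4=5
$t7=6
$t1=11
$t5=0
$t7=M[0]=19
$t4=5|19=23
$t4=23^18=5
$t4=5^3=6
$t5=0+4=4
$t1=11-1=10
cmp $t1, 4  (cmp 10,4)
bgt again: taken
$t7=M[4]=13
$t4=6|13=15
$t4=15^18=29
$t4=29^3=30
$t5=4+4=8
$t1=10-1=9
cmp $t1, 4  (cmp 9,4)
bgt again: taken
$t7=M[8]=6
$t4=30|6=30
$t4=30^18=12
$t4=12^3=15
$t5=8+4=12
$t1=9-1=8
cmp $t1, 4  (cmp 8,4)
bgt again: taken
$t7=M[12]=28
$t4=15|28=31
$t4=31^18=13
$t4=13^3=14
$t5=12+4=16
$t1=8-1=7
cmp $t1, 4  (cmp 7,4)
bgt again: taken
$t7=M[16]=-4
$t4=14|(-4)=-2
$t4=(-2)^18=-20
$t4=(-20)^3=-17
$t5=16+4=20
$t1=7-1=6
cmp $t1, 4  (cmp 6,4)
bgt again: taken
$t7=M[20]=-8
$t4=(-17)|(-8)=-1
$t4=(-1)^18=-19
$t4=(-19)^3=-18
$t5=20+4=24
$t1=6-1=5
cmp $t1, 4  (cmp 5,4)
bgt again: taken
$t7=M[24]=16
$t4=(-18)|16=-2
$t4=(-2)^18=-20
$t4=(-20)^3=-17
$t5=24+4=28
$t1=5-1=4
cmp $t1, 4  (cmp 4,4)
bgt again: not taken
sw $t7, (4) → M[4]=16
halt.
Total executed instructions: 62.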